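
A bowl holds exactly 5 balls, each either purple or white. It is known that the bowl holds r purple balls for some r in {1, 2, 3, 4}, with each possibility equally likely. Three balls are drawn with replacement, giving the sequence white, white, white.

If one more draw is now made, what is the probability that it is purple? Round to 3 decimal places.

0.292

For each hypothesis, P(data | H) works out to: P(data | r = 1) = (4/5)(4/5)(4/5) = 64/125; P(data | r = 2) = (3/5)(3/5)(3/5) = 27/125; P(data | r = 3) = (2/5)(2/5)(2/5) = 8/125; P(data | r = 4) = (1/5)(1/5)(1/5) = 1/125.
The prior-weighted likelihoods are 1/4 · 64/125 = 16/125, 1/4 · 27/125 = 27/500, 1/4 · 8/125 = 2/125, 1/4 · 1/125 = 1/500; summing to 1/5.
Normalising, the posterior is P(r = 1 | data) = 16/25, P(r = 2 | data) = 27/100, P(r = 3 | data) = 2/25, P(r = 4 | data) = 1/100.
The predictive probability is P(purple next | data) = (1/5)(16/25) + (2/5)(27/100) + (3/5)(2/25) + (4/5)(1/100) = 73/250.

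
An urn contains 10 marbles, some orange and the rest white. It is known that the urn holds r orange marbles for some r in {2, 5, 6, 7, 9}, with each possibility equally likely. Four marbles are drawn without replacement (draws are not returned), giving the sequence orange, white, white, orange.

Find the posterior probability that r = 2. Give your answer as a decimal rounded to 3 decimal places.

0.100

Compute the likelihood of the observed sequence for each case: P(data | r = 2) = (2/10)(8/9)(7/8)(1/7) = 0.022222; P(data | r = 5) = (5/10)(5/9)(4/8)(4/7) = 0.079365; P(data | r = 6) = (6/10)(4/9)(3/8)(5/7) = 0.071429; P(data | r = 7) = (7/10)(3/9)(2/8)(6/7) = 0.05; P(data | r = 9) = (9/10)(1/9)(0/8) = 0.
The prior-weighted likelihoods are 1/5 · 0.022222 = 0.0044444, 1/5 · 0.079365 = 0.015873, 1/5 · 0.071429 = 0.014286, 1/5 · 0.05 = 0.01, 1/5 · 0 = 0; summing to 0.044603.
By Bayes' rule, P(r = 2 | data) = (0.0044444) / (0.044603) = 0.099644.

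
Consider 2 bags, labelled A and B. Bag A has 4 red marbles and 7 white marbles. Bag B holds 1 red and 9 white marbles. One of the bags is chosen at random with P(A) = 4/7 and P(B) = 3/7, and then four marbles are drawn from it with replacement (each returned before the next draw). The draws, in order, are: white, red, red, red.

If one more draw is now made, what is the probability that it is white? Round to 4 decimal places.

The likelihood of the observed sequence under each hypothesis: P(data | bag A) = (7/11)(4/11)(4/11)(4/11) = 0.030599; P(data | bag B) = (9/10)(1/10)(1/10)(1/10) = 0.0009.
Multiplying each by its prior: 4/7 · 0.030599 = 0.017485, 3/7 · 0.0009 = 0.00038571; these sum to 0.017871.
Normalising, the posterior is P(bag A | data) = 0.97842, P(bag B | data) = 0.021583.
Averaging over the posterior, P(white next | data) = (7/11)(0.97842) + (9/10)(0.021583) = 0.64205.

0.6421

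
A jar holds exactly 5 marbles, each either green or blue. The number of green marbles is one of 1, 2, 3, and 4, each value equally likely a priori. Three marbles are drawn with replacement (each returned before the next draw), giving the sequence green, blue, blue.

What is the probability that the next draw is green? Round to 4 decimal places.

Under each hypothesis, the probability of the observed sequence is: P(data | r = 1) = (1/5)(4/5)(4/5) = 16/125; P(data | r = 2) = (2/5)(3/5)(3/5) = 18/125; P(data | r = 3) = (3/5)(2/5)(2/5) = 12/125; P(data | r = 4) = (4/5)(1/5)(1/5) = 4/125.
The prior-weighted likelihoods are 1/4 · 16/125 = 4/125, 1/4 · 18/125 = 9/250, 1/4 · 12/125 = 3/125, 1/4 · 4/125 = 1/125; with total 1/10.
Dividing through by the total gives posterior P(r = 1 | data) = 8/25, P(r = 2 | data) = 9/25, P(r = 3 | data) = 6/25, P(r = 4 | data) = 2/25.
So P(green next | data) = Σ P(green next | H) P(H | data) = (1/5)(8/25) + (2/5)(9/25) + (3/5)(6/25) + (4/5)(2/25) = 52/125.

0.4160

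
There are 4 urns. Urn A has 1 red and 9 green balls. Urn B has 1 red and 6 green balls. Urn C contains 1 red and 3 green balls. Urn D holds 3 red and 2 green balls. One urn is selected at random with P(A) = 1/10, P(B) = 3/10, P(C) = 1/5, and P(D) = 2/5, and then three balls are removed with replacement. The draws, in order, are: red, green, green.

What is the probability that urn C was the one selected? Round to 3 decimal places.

Under each hypothesis, the probability of the observed sequence is: P(data | urn A) = (1/10)(9/10)(9/10) = 0.081; P(data | urn B) = (1/7)(6/7)(6/7) = 0.10496; P(data | urn C) = (1/4)(3/4)(3/4) = 0.14062; P(data | urn D) = (3/5)(2/5)(2/5) = 0.096.
The prior-weighted likelihoods are 1/10 · 0.081 = 0.0081, 3/10 · 0.10496 = 0.031487, 1/5 · 0.14062 = 0.028125, 2/5 · 0.096 = 0.0384; summing to 0.10611.
Hence P(urn C | data) = (0.028125) / (0.10611) = 0.26505.

0.265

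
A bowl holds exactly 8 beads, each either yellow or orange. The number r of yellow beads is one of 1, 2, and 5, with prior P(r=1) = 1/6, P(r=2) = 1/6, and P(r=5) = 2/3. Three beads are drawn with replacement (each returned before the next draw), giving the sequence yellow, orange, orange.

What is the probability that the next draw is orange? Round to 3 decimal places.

0.546

Compute the likelihood of the observed sequence for each case: P(data | r = 1) = (1/8)(7/8)(7/8) = 0.095703; P(data | r = 2) = (2/8)(6/8)(6/8) = 0.14062; P(data | r = 5) = (5/8)(3/8)(3/8) = 0.087891.
The prior-weighted likelihoods are 1/6 · 0.095703 = 0.015951, 1/6 · 0.14062 = 0.023438, 2/3 · 0.087891 = 0.058594; summing to 0.097982.
Dividing through by the total gives posterior P(r = 1 | data) = 0.16279, P(r = 2 | data) = 0.2392, P(r = 5 | data) = 0.59801.
Averaging over the posterior, P(orange next | data) = (7/8)(0.16279) + (3/4)(0.2392) + (3/8)(0.59801) = 0.5461.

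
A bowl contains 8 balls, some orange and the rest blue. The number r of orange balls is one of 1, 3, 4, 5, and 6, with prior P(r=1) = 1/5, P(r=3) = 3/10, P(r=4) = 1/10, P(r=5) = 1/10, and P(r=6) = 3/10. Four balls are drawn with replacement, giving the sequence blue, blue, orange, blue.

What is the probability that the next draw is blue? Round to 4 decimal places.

Under each hypothesis, the probability of the observed sequence is: P(data | r = 1) = (7/8)(7/8)(1/8)(7/8) = 0.08374; P(data | r = 3) = (5/8)(5/8)(3/8)(5/8) = 0.091553; P(data | r = 4) = (4/8)(4/8)(4/8)(4/8) = 0.0625; P(data | r = 5) = (3/8)(3/8)(5/8)(3/8) = 0.032959; P(data | r = 6) = (2/8)(2/8)(6/8)(2/8) = 0.011719.
The prior-weighted likelihoods are 1/5 · 0.08374 = 0.016748, 3/10 · 0.091553 = 0.027466, 1/10 · 0.0625 = 0.00625, 1/10 · 0.032959 = 0.0032959, 3/10 · 0.011719 = 0.0035156; with total 0.057275.
The posterior is then P(r = 1 | data) = 0.29241, P(r = 3 | data) = 0.47954, P(r = 4 | data) = 0.10912, P(r = 5 | data) = 0.057545, P(r = 6 | data) = 0.061381.
The predictive probability is P(blue next | data) = (7/8)(0.29241) + (5/8)(0.47954) + (1/2)(0.10912) + (3/8)(0.057545) + (1/4)(0.061381) = 0.64706.

0.6471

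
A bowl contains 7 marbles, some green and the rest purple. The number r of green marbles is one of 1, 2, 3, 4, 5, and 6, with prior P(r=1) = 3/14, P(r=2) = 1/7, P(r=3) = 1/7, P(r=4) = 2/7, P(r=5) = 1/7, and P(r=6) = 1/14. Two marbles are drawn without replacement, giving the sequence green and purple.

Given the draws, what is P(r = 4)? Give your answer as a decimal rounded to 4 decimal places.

For each hypothesis, P(data | H) works out to: P(data | r = 1) = (1/7)(6/6) = 1/7; P(data | r = 2) = (2/7)(5/6) = 5/21; P(data | r = 3) = (3/7)(4/6) = 2/7; P(data | r = 4) = (4/7)(3/6) = 2/7; P(data | r = 5) = (5/7)(2/6) = 5/21; P(data | r = 6) = (6/7)(1/6) = 1/7.
Weighting by the prior gives 3/14 · 1/7 = 3/98, 1/7 · 5/21 = 5/147, 1/7 · 2/7 = 2/49, 2/7 · 2/7 = 4/49, 1/7 · 5/21 = 5/147, 1/14 · 1/7 = 1/98; these sum to 34/147.
So P(r = 4 | data) = (4/49) / (34/147) = 6/17.

0.3529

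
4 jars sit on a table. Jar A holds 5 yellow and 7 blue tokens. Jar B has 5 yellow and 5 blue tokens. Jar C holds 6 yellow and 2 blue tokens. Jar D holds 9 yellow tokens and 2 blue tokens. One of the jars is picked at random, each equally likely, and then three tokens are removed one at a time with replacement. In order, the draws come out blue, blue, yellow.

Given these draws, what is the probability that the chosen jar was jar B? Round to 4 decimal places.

Under each hypothesis, the probability of the observed sequence is: P(data | jar A) = (7/12)(7/12)(5/12) = 0.14178; P(data | jar B) = (5/10)(5/10)(5/10) = 0.125; P(data | jar C) = (2/8)(2/8)(6/8) = 0.046875; P(data | jar D) = (2/11)(2/11)(9/11) = 0.027047.
Weighting by the prior gives 1/4 · 0.14178 = 0.035446, 1/4 · 0.125 = 0.03125, 1/4 · 0.046875 = 0.011719, 1/4 · 0.027047 = 0.0067618; summing to 0.085176.
By Bayes' rule, P(jar B | data) = (0.03125) / (0.085176) = 0.36689.

0.3669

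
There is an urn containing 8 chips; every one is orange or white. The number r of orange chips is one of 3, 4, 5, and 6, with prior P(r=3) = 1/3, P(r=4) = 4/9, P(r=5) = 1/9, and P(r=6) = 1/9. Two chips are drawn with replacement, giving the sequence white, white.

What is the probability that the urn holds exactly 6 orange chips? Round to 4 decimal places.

Compute the likelihood of the observed sequence for each case: P(data | r = 3) = (5/8)(5/8) = 25/64; P(data | r = 4) = (4/8)(4/8) = 1/4; P(data | r = 5) = (3/8)(3/8) = 9/64; P(data | r = 6) = (2/8)(2/8) = 1/16.
The prior-weighted likelihoods are 1/3 · 25/64 = 25/192, 4/9 · 1/4 = 1/9, 1/9 · 9/64 = 1/64, 1/9 · 1/16 = 1/144; with total 19/72.
So P(r = 6 | data) = (1/144) / (19/72) = 1/38.

0.0263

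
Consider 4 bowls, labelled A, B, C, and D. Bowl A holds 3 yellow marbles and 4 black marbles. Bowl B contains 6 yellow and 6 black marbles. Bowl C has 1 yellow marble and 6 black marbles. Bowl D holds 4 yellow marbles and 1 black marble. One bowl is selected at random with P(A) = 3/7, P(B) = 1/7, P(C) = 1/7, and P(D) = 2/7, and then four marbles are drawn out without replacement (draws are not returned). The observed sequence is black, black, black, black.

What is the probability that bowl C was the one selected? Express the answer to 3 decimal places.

0.787

For each hypothesis, P(data | H) works out to: P(data | bowl A) = (4/7)(3/6)(2/5)(1/4) = 0.028571; P(data | bowl B) = (6/12)(5/11)(4/10)(3/9) = 0.030303; P(data | bowl C) = (6/7)(5/6)(4/5)(3/4) = 0.42857; P(data | bowl D) = (1/5)(0/4) = 0.
Weighting by the prior gives 3/7 · 0.028571 = 0.012245, 1/7 · 0.030303 = 0.004329, 1/7 · 0.42857 = 0.061224, 2/7 · 0 = 0; these sum to 0.077798.
By Bayes' rule, P(bowl C | data) = (0.061224) / (0.077798) = 0.78696.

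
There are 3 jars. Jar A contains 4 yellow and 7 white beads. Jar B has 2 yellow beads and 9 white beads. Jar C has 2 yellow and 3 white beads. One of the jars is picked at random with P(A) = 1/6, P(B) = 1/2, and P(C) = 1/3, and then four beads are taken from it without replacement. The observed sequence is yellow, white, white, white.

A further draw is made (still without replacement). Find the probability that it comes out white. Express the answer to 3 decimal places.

The likelihood of the observed sequence under each hypothesis: P(data | jar A) = (4/11)(7/10)(6/9)(5/8) = 0.10606; P(data | jar B) = (2/11)(9/10)(8/9)(7/8) = 0.12727; P(data | jar C) = (2/5)(3/4)(2/3)(1/2) = 0.1.
The prior-weighted likelihoods are 1/6 · 0.10606 = 0.017677, 1/2 · 0.12727 = 0.063636, 1/3 · 0.1 = 0.033333; these sum to 0.11465.
Normalising, the posterior is P(jar A | data) = 0.15419, P(jar B | data) = 0.55507, P(jar C | data) = 0.29075.
So P(white next | data) = Σ P(white next | H) P(H | data) = (4/7)(0.15419) + (6/7)(0.55507) + (0)(0.29075) = 0.56388.

0.564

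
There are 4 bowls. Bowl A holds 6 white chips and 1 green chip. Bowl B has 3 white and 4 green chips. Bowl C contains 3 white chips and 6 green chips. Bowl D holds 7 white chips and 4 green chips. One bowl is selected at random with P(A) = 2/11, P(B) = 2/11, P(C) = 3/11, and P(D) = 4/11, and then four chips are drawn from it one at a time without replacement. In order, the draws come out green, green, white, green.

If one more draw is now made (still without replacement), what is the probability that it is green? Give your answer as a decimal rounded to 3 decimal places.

Under each hypothesis, the probability of the observed sequence is: P(data | bowl A) = (1/7)(0/6) = 0; P(data | bowl B) = (4/7)(3/6)(3/5)(2/4) = 0.085714; P(data | bowl C) = (6/9)(5/8)(3/7)(4/6) = 0.11905; P(data | bowl D) = (4/11)(3/10)(7/9)(2/8) = 0.021212.
Weighting by the prior gives 2/11 · 0 = 0, 2/11 · 0.085714 = 0.015584, 3/11 · 0.11905 = 0.032468, 4/11 · 0.021212 = 0.0077135; summing to 0.055765.
Normalising, the posterior is P(bowl A | data) = 0, P(bowl B | data) = 0.27946, P(bowl C | data) = 0.58222, P(bowl D | data) = 0.13832.
So P(green next | data) = Σ P(green next | H) P(H | data) = (1/3)(0.27946) + (3/5)(0.58222) + (1/7)(0.13832) = 0.46224.

0.462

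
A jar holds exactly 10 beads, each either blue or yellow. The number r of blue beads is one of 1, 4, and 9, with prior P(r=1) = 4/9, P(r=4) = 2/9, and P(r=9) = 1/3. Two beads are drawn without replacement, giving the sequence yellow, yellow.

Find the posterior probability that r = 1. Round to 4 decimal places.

Compute the likelihood of the observed sequence for each case: P(data | r = 1) = (9/10)(8/9) = 4/5; P(data | r = 4) = (6/10)(5/9) = 1/3; P(data | r = 9) = (1/10)(0/9) = 0.
The prior-weighted likelihoods are 4/9 · 4/5 = 16/45, 2/9 · 1/3 = 2/27, 1/3 · 0 = 0; these sum to 58/135.
By Bayes' rule, P(r = 1 | data) = (16/45) / (58/135) = 24/29.

0.8276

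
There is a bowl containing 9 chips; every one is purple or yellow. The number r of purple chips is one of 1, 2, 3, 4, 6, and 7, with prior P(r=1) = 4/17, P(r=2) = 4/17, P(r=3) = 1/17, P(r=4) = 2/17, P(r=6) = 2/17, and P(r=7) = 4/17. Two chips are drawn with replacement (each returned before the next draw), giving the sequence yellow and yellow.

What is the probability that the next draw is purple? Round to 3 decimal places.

The likelihood of the observed sequence under each hypothesis: P(data | r = 1) = (8/9)(8/9) = 0.79012; P(data | r = 2) = (7/9)(7/9) = 0.60494; P(data | r = 3) = (6/9)(6/9) = 0.44444; P(data | r = 4) = (5/9)(5/9) = 0.30864; P(data | r = 6) = (3/9)(3/9) = 0.11111; P(data | r = 7) = (2/9)(2/9) = 0.049383.
Weighting by the prior gives 4/17 · 0.79012 = 0.18591, 4/17 · 0.60494 = 0.14234, 1/17 · 0.44444 = 0.026144, 2/17 · 0.30864 = 0.036311, 2/17 · 0.11111 = 0.013072, 4/17 · 0.049383 = 0.011619; these sum to 0.4154.
Dividing through by the total gives posterior P(r = 1 | data) = 0.44755, P(r = 2 | data) = 0.34266, P(r = 3 | data) = 0.062937, P(r = 4 | data) = 0.087413, P(r = 6 | data) = 0.031469, P(r = 7 | data) = 0.027972.
Averaging over the posterior, P(purple next | data) = (1/9)(0.44755) + (2/9)(0.34266) + (1/3)(0.062937) + (4/9)(0.087413) + (2/3)(0.031469) + (7/9)(0.027972) = 0.22844.

0.228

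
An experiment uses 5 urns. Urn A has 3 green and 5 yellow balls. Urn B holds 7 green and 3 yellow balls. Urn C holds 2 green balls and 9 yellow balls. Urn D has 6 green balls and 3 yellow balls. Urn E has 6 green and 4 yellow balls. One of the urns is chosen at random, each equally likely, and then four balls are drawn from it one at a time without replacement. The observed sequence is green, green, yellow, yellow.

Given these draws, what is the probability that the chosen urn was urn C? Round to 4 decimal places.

Compute the likelihood of the observed sequence for each case: P(data | urn A) = (3/8)(2/7)(5/6)(4/5) = 1/14; P(data | urn B) = (7/10)(6/9)(3/8)(2/7) = 1/20; P(data | urn C) = (2/11)(1/10)(9/9)(8/8) = 1/55; P(data | urn D) = (6/9)(5/8)(3/7)(2/6) = 5/84; P(data | urn E) = (6/10)(5/9)(4/8)(3/7) = 1/14.
Multiplying each by its prior: 1/5 · 1/14 = 1/70, 1/5 · 1/20 = 1/100, 1/5 · 1/55 = 1/275, 1/5 · 5/84 = 1/84, 1/5 · 1/14 = 1/70; with total 25/462.
Hence P(urn C | data) = (1/275) / (25/462) = 42/625.

0.0672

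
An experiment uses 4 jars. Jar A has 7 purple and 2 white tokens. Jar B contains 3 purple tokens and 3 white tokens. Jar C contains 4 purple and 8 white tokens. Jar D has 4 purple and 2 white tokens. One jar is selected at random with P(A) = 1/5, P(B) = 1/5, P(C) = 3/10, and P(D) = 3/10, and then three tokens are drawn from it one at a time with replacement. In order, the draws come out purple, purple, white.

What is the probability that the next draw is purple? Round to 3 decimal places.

For each hypothesis, P(data | H) works out to: P(data | jar A) = (7/9)(7/9)(2/9) = 0.13443; P(data | jar B) = (3/6)(3/6)(3/6) = 0.125; P(data | jar C) = (4/12)(4/12)(8/12) = 0.074074; P(data | jar D) = (4/6)(4/6)(2/6) = 0.14815.
Weighting by the prior gives 1/5 · 0.13443 = 0.026886, 1/5 · 0.125 = 0.025, 3/10 · 0.074074 = 0.022222, 3/10 · 0.14815 = 0.044444; summing to 0.11855.
Normalising, the posterior is P(jar A | data) = 0.22679, P(jar B | data) = 0.21088, P(jar C | data) = 0.18745, P(jar D | data) = 0.37489.
Averaging over the posterior, P(purple next | data) = (7/9)(0.22679) + (1/2)(0.21088) + (1/3)(0.18745) + (2/3)(0.37489) = 0.59424.

0.594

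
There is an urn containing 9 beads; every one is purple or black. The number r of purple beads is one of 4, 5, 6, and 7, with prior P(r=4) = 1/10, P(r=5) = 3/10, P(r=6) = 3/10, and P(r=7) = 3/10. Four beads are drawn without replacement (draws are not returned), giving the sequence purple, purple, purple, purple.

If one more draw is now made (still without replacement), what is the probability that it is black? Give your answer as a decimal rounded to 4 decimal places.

0.4940

Under each hypothesis, the probability of the observed sequence is: P(data | r = 4) = (4/9)(3/8)(2/7)(1/6) = 0.0079365; P(data | r = 5) = (5/9)(4/8)(3/7)(2/6) = 0.039683; P(data | r = 6) = (6/9)(5/8)(4/7)(3/6) = 0.11905; P(data | r = 7) = (7/9)(6/8)(5/7)(4/6) = 0.27778.
The prior-weighted likelihoods are 1/10 · 0.0079365 = 0.00079365, 3/10 · 0.039683 = 0.011905, 3/10 · 0.11905 = 0.035714, 3/10 · 0.27778 = 0.083333; with total 0.13175.
Dividing through by the total gives posterior P(r = 4 | data) = 0.0060241, P(r = 5 | data) = 0.090361, P(r = 6 | data) = 0.27108, P(r = 7 | data) = 0.63253.
So P(black next | data) = Σ P(black next | H) P(H | data) = (1)(0.0060241) + (4/5)(0.090361) + (3/5)(0.27108) + (2/5)(0.63253) = 0.49398.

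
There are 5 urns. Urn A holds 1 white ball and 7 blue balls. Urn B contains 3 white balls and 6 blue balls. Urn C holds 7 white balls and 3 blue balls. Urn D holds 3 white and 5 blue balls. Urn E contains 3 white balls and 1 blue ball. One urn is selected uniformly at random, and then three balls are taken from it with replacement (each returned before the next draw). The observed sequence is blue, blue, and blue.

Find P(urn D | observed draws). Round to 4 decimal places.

0.1948

For each hypothesis, P(data | H) works out to: P(data | urn A) = (7/8)(7/8)(7/8) = 0.66992; P(data | urn B) = (6/9)(6/9)(6/9) = 0.2963; P(data | urn C) = (3/10)(3/10)(3/10) = 0.027; P(data | urn D) = (5/8)(5/8)(5/8) = 0.24414; P(data | urn E) = (1/4)(1/4)(1/4) = 0.015625.
Multiplying each by its prior: 1/5 · 0.66992 = 0.13398, 1/5 · 0.2963 = 0.059259, 1/5 · 0.027 = 0.0054, 1/5 · 0.24414 = 0.048828, 1/5 · 0.015625 = 0.003125; these sum to 0.2506.
Hence P(urn D | data) = (0.048828) / (0.2506) = 0.19485.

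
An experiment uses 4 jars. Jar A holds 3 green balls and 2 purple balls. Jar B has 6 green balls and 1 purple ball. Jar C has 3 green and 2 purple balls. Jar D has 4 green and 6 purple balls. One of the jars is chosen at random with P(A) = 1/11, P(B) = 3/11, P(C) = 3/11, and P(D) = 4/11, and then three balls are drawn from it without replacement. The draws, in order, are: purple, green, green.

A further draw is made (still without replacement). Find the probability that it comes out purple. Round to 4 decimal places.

0.4211

For each hypothesis, P(data | H) works out to: P(data | jar A) = (2/5)(3/4)(2/3) = 1/5; P(data | jar B) = (1/7)(6/6)(5/5) = 1/7; P(data | jar C) = (2/5)(3/4)(2/3) = 1/5; P(data | jar D) = (6/10)(4/9)(3/8) = 1/10.
Weighting by the prior gives 1/11 · 1/5 = 1/55, 3/11 · 1/7 = 3/77, 3/11 · 1/5 = 3/55, 4/11 · 1/10 = 2/55; with total 57/385.
Dividing through by the total gives posterior P(jar A | data) = 7/57, P(jar B | data) = 5/19, P(jar C | data) = 7/19, P(jar D | data) = 14/57.
Averaging over the posterior, P(purple next | data) = (1/2)(7/57) + (0)(5/19) + (1/2)(7/19) + (5/7)(14/57) = 8/19.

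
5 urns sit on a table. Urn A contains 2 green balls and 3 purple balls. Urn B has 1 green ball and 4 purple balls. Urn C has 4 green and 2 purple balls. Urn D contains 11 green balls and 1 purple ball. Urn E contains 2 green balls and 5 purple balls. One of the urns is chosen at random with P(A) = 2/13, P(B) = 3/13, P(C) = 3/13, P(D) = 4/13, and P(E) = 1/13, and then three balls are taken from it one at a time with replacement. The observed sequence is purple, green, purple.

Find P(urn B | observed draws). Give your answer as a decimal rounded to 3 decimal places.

For each hypothesis, P(data | H) works out to: P(data | urn A) = (3/5)(2/5)(3/5) = 0.144; P(data | urn B) = (4/5)(1/5)(4/5) = 0.128; P(data | urn C) = (2/6)(4/6)(2/6) = 0.074074; P(data | urn D) = (1/12)(11/12)(1/12) = 0.0063657; P(data | urn E) = (5/7)(2/7)(5/7) = 0.14577.
Weighting by the prior gives 2/13 · 0.144 = 0.022154, 3/13 · 0.128 = 0.029538, 3/13 · 0.074074 = 0.017094, 4/13 · 0.0063657 = 0.0019587, 1/13 · 0.14577 = 0.011213; summing to 0.081958.
Therefore the posterior P(urn B | data) = (0.029538) / (0.081958) = 0.36041.

0.360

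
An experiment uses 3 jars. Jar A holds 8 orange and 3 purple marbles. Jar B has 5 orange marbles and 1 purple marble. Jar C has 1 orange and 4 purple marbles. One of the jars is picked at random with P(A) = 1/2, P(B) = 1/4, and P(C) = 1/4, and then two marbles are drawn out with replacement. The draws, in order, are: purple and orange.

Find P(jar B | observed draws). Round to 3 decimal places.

0.200

Compute the likelihood of the observed sequence for each case: P(data | jar A) = (3/11)(8/11) = 0.19835; P(data | jar B) = (1/6)(5/6) = 0.13889; P(data | jar C) = (4/5)(1/5) = 0.16.
The prior-weighted likelihoods are 1/2 · 0.19835 = 0.099174, 1/4 · 0.13889 = 0.034722, 1/4 · 0.16 = 0.04; these sum to 0.1739.
So P(jar B | data) = (0.034722) / (0.1739) = 0.19967.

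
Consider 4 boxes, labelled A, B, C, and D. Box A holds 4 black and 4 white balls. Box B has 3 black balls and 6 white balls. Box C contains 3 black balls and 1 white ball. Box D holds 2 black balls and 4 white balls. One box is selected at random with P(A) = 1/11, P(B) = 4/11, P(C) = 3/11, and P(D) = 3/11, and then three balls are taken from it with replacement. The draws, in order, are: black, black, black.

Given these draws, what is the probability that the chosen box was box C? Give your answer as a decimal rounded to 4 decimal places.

0.7671

Compute the likelihood of the observed sequence for each case: P(data | box A) = (4/8)(4/8)(4/8) = 0.125; P(data | box B) = (3/9)(3/9)(3/9) = 0.037037; P(data | box C) = (3/4)(3/4)(3/4) = 0.42188; P(data | box D) = (2/6)(2/6)(2/6) = 0.037037.
The prior-weighted likelihoods are 1/11 · 0.125 = 0.011364, 4/11 · 0.037037 = 0.013468, 3/11 · 0.42188 = 0.11506, 3/11 · 0.037037 = 0.010101; summing to 0.14999.
So P(box C | data) = (0.11506) / (0.14999) = 0.7671.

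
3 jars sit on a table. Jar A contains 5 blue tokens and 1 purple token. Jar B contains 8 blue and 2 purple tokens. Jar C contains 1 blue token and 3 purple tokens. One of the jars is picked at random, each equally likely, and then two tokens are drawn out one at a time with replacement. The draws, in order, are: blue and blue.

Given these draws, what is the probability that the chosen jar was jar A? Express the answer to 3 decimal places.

0.497

Under each hypothesis, the probability of the observed sequence is: P(data | jar A) = (5/6)(5/6) = 0.69444; P(data | jar B) = (8/10)(8/10) = 0.64; P(data | jar C) = (1/4)(1/4) = 0.0625.
Weighting by the prior gives 1/3 · 0.69444 = 0.23148, 1/3 · 0.64 = 0.21333, 1/3 · 0.0625 = 0.020833; summing to 0.46565.
So P(jar A | data) = (0.23148) / (0.46565) = 0.49712.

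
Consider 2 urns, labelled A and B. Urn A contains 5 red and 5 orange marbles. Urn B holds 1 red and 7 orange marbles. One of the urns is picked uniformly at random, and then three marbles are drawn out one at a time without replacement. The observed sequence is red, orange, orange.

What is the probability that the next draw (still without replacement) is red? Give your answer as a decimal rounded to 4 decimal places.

Under each hypothesis, the probability of the observed sequence is: P(data | urn A) = (5/10)(5/9)(4/8) = 5/36; P(data | urn B) = (1/8)(7/7)(6/6) = 1/8.
Multiplying each by its prior: 1/2 · 5/36 = 5/72, 1/2 · 1/8 = 1/16; these sum to 19/144.
Normalising, the posterior is P(urn A | data) = 10/19, P(urn B | data) = 9/19.
Averaging over the posterior, P(red next | data) = (4/7)(10/19) + (0)(9/19) = 40/133.

0.3008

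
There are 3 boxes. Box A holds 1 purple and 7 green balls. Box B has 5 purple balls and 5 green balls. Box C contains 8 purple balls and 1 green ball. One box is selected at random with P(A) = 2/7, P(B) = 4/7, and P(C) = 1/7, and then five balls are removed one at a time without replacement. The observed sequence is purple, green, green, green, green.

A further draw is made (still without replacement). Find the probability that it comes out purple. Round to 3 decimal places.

Compute the likelihood of the observed sequence for each case: P(data | box A) = (1/8)(7/7)(6/6)(5/5)(4/4) = 0.125; P(data | box B) = (5/10)(5/9)(4/8)(3/7)(2/6) = 0.019841; P(data | box C) = (8/9)(1/8)(0/7) = 0.
The prior-weighted likelihoods are 2/7 · 0.125 = 0.035714, 4/7 · 0.019841 = 0.011338, 1/7 · 0 = 0; with total 0.047052.
The posterior is then P(box A | data) = 0.75904, P(box B | data) = 0.24096, P(box C | data) = 0.
So P(purple next | data) = Σ P(purple next | H) P(H | data) = (0)(0.75904) + (4/5)(0.24096) = 0.19277.

0.193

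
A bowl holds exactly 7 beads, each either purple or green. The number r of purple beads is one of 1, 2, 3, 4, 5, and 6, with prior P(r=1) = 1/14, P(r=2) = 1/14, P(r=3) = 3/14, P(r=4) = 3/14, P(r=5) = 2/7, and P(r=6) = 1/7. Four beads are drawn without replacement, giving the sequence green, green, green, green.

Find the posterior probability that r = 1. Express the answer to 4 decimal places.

Compute the likelihood of the observed sequence for each case: P(data | r = 1) = (6/7)(5/6)(4/5)(3/4) = 3/7; P(data | r = 2) = (5/7)(4/6)(3/5)(2/4) = 1/7; P(data | r = 3) = (4/7)(3/6)(2/5)(1/4) = 1/35; P(data | r = 4) = (3/7)(2/6)(1/5)(0/4) = 0; P(data | r = 5) = (2/7)(1/6)(0/5) = 0; P(data | r = 6) = (1/7)(0/6) = 0.
Multiplying each by its prior: 1/14 · 3/7 = 3/98, 1/14 · 1/7 = 1/98, 3/14 · 1/35 = 3/490, 3/14 · 0 = 0, 2/7 · 0 = 0, 1/7 · 0 = 0; these sum to 23/490.
So P(r = 1 | data) = (3/98) / (23/490) = 15/23.

0.6522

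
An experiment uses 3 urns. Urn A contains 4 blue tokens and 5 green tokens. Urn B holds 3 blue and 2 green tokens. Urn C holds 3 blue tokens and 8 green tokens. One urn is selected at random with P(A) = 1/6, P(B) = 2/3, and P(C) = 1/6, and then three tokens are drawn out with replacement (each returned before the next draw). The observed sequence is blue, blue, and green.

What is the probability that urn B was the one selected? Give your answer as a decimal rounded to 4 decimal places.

Under each hypothesis, the probability of the observed sequence is: P(data | urn A) = (4/9)(4/9)(5/9) = 0.10974; P(data | urn B) = (3/5)(3/5)(2/5) = 0.144; P(data | urn C) = (3/11)(3/11)(8/11) = 0.054095.
Multiplying each by its prior: 1/6 · 0.10974 = 0.01829, 2/3 · 0.144 = 0.096, 1/6 · 0.054095 = 0.0090158; summing to 0.12331.
Hence P(urn B | data) = (0.096) / (0.12331) = 0.77855.

0.7786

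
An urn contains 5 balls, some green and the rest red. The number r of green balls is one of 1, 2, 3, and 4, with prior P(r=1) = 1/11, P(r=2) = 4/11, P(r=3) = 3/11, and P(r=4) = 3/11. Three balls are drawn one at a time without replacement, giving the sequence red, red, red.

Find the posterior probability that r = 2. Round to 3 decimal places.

0.500

Under each hypothesis, the probability of the observed sequence is: P(data | r = 1) = (4/5)(3/4)(2/3) = 2/5; P(data | r = 2) = (3/5)(2/4)(1/3) = 1/10; P(data | r = 3) = (2/5)(1/4)(0/3) = 0; P(data | r = 4) = (1/5)(0/4) = 0.
Multiplying each by its prior: 1/11 · 2/5 = 2/55, 4/11 · 1/10 = 2/55, 3/11 · 0 = 0, 3/11 · 0 = 0; with total 4/55.
Hence P(r = 2 | data) = (2/55) / (4/55) = 1/2.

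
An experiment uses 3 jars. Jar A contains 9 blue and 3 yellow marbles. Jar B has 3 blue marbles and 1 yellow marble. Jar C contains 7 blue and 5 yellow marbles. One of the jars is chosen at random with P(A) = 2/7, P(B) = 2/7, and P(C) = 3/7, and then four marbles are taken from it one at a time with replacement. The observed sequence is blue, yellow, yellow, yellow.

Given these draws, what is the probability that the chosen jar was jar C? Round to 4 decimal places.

0.7298

Under each hypothesis, the probability of the observed sequence is: P(data | jar A) = (9/12)(3/12)(3/12)(3/12) = 0.011719; P(data | jar B) = (3/4)(1/4)(1/4)(1/4) = 0.011719; P(data | jar C) = (7/12)(5/12)(5/12)(5/12) = 0.042197.
The prior-weighted likelihoods are 2/7 · 0.011719 = 0.0033482, 2/7 · 0.011719 = 0.0033482, 3/7 · 0.042197 = 0.018084; summing to 0.024781.
Hence P(jar C | data) = (0.018084) / (0.024781) = 0.72977.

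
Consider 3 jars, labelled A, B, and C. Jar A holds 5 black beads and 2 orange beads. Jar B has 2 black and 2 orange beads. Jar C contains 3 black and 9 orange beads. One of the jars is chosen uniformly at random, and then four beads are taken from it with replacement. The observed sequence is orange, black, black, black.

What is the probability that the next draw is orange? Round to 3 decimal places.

0.391

The likelihood of the observed sequence under each hypothesis: P(data | jar A) = (2/7)(5/7)(5/7)(5/7) = 0.10412; P(data | jar B) = (2/4)(2/4)(2/4)(2/4) = 0.0625; P(data | jar C) = (9/12)(3/12)(3/12)(3/12) = 0.011719.
Multiplying each by its prior: 1/3 · 0.10412 = 0.034708, 1/3 · 0.0625 = 0.020833, 1/3 · 0.011719 = 0.0039062; summing to 0.059447.
Dividing through by the total gives posterior P(jar A | data) = 0.58384, P(jar B | data) = 0.35045, P(jar C | data) = 0.065709.
The predictive probability is P(orange next | data) = (2/7)(0.58384) + (1/2)(0.35045) + (3/4)(0.065709) = 0.39132.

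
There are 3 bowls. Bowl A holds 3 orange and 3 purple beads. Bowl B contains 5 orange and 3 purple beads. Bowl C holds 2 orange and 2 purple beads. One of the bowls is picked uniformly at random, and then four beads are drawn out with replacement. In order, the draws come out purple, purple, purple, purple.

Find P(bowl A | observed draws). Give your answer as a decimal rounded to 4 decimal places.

Compute the likelihood of the observed sequence for each case: P(data | bowl A) = (3/6)(3/6)(3/6)(3/6) = 0.0625; P(data | bowl B) = (3/8)(3/8)(3/8)(3/8) = 0.019775; P(data | bowl C) = (2/4)(2/4)(2/4)(2/4) = 0.0625.
Weighting by the prior gives 1/3 · 0.0625 = 0.020833, 1/3 · 0.019775 = 0.0065918, 1/3 · 0.0625 = 0.020833; with total 0.048258.
Therefore the posterior P(bowl A | data) = (0.020833) / (0.048258) = 0.4317.

0.4317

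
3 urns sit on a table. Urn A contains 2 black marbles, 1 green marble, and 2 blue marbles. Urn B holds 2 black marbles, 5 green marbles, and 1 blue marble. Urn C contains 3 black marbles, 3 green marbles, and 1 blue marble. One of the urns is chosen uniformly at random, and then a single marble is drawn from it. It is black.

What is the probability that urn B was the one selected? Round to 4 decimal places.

For each hypothesis, P(data | H) works out to: P(data | urn A) = (2/5) = 2/5; P(data | urn B) = (2/8) = 1/4; P(data | urn C) = (3/7) = 3/7.
The prior-weighted likelihoods are 1/3 · 2/5 = 2/15, 1/3 · 1/4 = 1/12, 1/3 · 3/7 = 1/7; with total 151/420.
So P(urn B | data) = (1/12) / (151/420) = 35/151.

0.2318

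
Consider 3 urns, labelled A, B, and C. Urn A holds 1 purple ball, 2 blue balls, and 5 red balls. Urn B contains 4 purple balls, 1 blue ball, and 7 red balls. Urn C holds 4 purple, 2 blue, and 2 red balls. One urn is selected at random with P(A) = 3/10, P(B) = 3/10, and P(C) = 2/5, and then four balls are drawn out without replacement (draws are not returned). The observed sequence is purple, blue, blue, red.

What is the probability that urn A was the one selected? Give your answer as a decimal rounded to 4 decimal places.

The likelihood of the observed sequence under each hypothesis: P(data | urn A) = (1/8)(2/7)(1/6)(5/5) = 0.0059524; P(data | urn B) = (4/12)(1/11)(0/10) = 0; P(data | urn C) = (4/8)(2/7)(1/6)(2/5) = 0.0095238.
Multiplying each by its prior: 3/10 · 0.0059524 = 0.0017857, 3/10 · 0 = 0, 2/5 · 0.0095238 = 0.0038095; with total 0.0055952.
Hence P(urn A | data) = (0.0017857) / (0.0055952) = 0.31915.

0.3191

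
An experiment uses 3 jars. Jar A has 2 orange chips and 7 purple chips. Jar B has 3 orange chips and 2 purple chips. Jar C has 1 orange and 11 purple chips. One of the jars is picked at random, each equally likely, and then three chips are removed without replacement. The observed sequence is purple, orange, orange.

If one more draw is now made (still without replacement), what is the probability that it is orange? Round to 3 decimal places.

0.439

Under each hypothesis, the probability of the observed sequence is: P(data | jar A) = (7/9)(2/8)(1/7) = 1/36; P(data | jar B) = (2/5)(3/4)(2/3) = 1/5; P(data | jar C) = (11/12)(1/11)(0/10) = 0.
The prior-weighted likelihoods are 1/3 · 1/36 = 1/108, 1/3 · 1/5 = 1/15, 1/3 · 0 = 0; with total 41/540.
The posterior is then P(jar A | data) = 5/41, P(jar B | data) = 36/41, P(jar C | data) = 0.
The predictive probability is P(orange next | data) = (0)(5/41) + (1/2)(36/41) = 18/41.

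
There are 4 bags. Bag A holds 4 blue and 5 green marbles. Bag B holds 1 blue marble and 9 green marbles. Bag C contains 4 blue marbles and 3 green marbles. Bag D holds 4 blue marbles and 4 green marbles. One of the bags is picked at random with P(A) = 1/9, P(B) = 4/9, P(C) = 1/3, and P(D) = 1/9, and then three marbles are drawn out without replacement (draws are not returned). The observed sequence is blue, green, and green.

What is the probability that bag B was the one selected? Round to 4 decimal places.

0.3830

Under each hypothesis, the probability of the observed sequence is: P(data | bag A) = (4/9)(5/8)(4/7) = 10/63; P(data | bag B) = (1/10)(9/9)(8/8) = 1/10; P(data | bag C) = (4/7)(3/6)(2/5) = 4/35; P(data | bag D) = (4/8)(4/7)(3/6) = 1/7.
The prior-weighted likelihoods are 1/9 · 10/63 = 10/567, 4/9 · 1/10 = 2/45, 1/3 · 4/35 = 4/105, 1/9 · 1/7 = 1/63; with total 47/405.
By Bayes' rule, P(bag B | data) = (2/45) / (47/405) = 18/47.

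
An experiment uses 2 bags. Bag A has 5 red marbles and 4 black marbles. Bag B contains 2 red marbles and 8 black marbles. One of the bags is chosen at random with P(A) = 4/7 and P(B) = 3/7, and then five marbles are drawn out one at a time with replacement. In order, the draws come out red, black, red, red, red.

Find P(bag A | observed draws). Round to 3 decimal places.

For each hypothesis, P(data | H) works out to: P(data | bag A) = (5/9)(4/9)(5/9)(5/9)(5/9) = 0.042338; P(data | bag B) = (2/10)(8/10)(2/10)(2/10)(2/10) = 0.00128.
The prior-weighted likelihoods are 4/7 · 0.042338 = 0.024193, 3/7 · 0.00128 = 0.00054857; these sum to 0.024742.
So P(bag A | data) = (0.024193) / (0.024742) = 0.97783.

0.978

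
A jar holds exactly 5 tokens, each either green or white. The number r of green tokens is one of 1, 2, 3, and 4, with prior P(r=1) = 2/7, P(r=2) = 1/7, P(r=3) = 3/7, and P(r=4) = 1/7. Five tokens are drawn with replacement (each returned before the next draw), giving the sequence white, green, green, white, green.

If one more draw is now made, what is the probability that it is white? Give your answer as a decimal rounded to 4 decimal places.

0.4293

Under each hypothesis, the probability of the observed sequence is: P(data | r = 1) = (4/5)(1/5)(1/5)(4/5)(1/5) = 0.00512; P(data | r = 2) = (3/5)(2/5)(2/5)(3/5)(2/5) = 0.02304; P(data | r = 3) = (2/5)(3/5)(3/5)(2/5)(3/5) = 0.03456; P(data | r = 4) = (1/5)(4/5)(4/5)(1/5)(4/5) = 0.02048.
The prior-weighted likelihoods are 2/7 · 0.00512 = 0.0014629, 1/7 · 0.02304 = 0.0032914, 3/7 · 0.03456 = 0.014811, 1/7 · 0.02048 = 0.0029257; summing to 0.022491.
Normalising, the posterior is P(r = 1 | data) = 0.065041, P(r = 2 | data) = 0.14634, P(r = 3 | data) = 0.65854, P(r = 4 | data) = 0.13008.
So P(white next | data) = Σ P(white next | H) P(H | data) = (4/5)(0.065041) + (3/5)(0.14634) + (2/5)(0.65854) + (1/5)(0.13008) = 0.42927.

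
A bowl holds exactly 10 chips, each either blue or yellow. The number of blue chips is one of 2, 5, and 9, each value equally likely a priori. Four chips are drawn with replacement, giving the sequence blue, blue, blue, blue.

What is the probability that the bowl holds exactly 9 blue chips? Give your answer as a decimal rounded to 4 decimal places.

0.9110

Under each hypothesis, the probability of the observed sequence is: P(data | r = 2) = (2/10)(2/10)(2/10)(2/10) = 0.0016; P(data | r = 5) = (5/10)(5/10)(5/10)(5/10) = 0.0625; P(data | r = 9) = (9/10)(9/10)(9/10)(9/10) = 0.6561.
Multiplying each by its prior: 1/3 · 0.0016 = 0.00053333, 1/3 · 0.0625 = 0.020833, 1/3 · 0.6561 = 0.2187; these sum to 0.24007.
By Bayes' rule, P(r = 9 | data) = (0.2187) / (0.24007) = 0.911.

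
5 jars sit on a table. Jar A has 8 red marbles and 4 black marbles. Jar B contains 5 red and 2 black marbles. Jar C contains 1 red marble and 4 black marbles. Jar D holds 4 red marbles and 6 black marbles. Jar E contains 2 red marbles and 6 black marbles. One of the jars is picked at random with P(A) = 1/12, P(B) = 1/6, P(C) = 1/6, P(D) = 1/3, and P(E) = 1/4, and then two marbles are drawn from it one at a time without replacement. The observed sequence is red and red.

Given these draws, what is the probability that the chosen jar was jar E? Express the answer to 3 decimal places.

0.053

Compute the likelihood of the observed sequence for each case: P(data | jar A) = (8/12)(7/11) = 0.42424; P(data | jar B) = (5/7)(4/6) = 0.47619; P(data | jar C) = (1/5)(0/4) = 0; P(data | jar D) = (4/10)(3/9) = 0.13333; P(data | jar E) = (2/8)(1/7) = 0.035714.
Weighting by the prior gives 1/12 · 0.42424 = 0.035354, 1/6 · 0.47619 = 0.079365, 1/6 · 0 = 0, 1/3 · 0.13333 = 0.044444, 1/4 · 0.035714 = 0.0089286; these sum to 0.16809.
So P(jar E | data) = (0.0089286) / (0.16809) = 0.053117.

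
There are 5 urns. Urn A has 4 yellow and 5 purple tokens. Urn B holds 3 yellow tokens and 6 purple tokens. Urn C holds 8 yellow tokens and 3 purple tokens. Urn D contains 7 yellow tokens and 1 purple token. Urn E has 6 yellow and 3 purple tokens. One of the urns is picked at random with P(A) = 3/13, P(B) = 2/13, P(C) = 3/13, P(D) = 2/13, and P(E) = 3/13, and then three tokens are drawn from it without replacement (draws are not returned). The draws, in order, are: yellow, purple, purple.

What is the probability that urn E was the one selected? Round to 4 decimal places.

0.1796

Compute the likelihood of the observed sequence for each case: P(data | urn A) = (4/9)(5/8)(4/7) = 0.15873; P(data | urn B) = (3/9)(6/8)(5/7) = 0.17857; P(data | urn C) = (8/11)(3/10)(2/9) = 0.048485; P(data | urn D) = (7/8)(1/7)(0/6) = 0; P(data | urn E) = (6/9)(3/8)(2/7) = 0.071429.
The prior-weighted likelihoods are 3/13 · 0.15873 = 0.03663, 2/13 · 0.17857 = 0.027473, 3/13 · 0.048485 = 0.011189, 2/13 · 0 = 0, 3/13 · 0.071429 = 0.016484; with total 0.091775.
By Bayes' rule, P(urn E | data) = (0.016484) / (0.091775) = 0.17961.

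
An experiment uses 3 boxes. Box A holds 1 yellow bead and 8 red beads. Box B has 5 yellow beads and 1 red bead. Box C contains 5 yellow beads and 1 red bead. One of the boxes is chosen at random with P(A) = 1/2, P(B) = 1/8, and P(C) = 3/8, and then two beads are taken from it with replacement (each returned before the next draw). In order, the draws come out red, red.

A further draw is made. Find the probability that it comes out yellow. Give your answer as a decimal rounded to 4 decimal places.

0.1356

The likelihood of the observed sequence under each hypothesis: P(data | box A) = (8/9)(8/9) = 64/81; P(data | box B) = (1/6)(1/6) = 1/36; P(data | box C) = (1/6)(1/6) = 1/36.
Multiplying each by its prior: 1/2 · 64/81 = 32/81, 1/8 · 1/36 = 1/288, 3/8 · 1/36 = 1/96; these sum to 265/648.
Dividing through by the total gives posterior P(box A | data) = 0.96604, P(box B | data) = 0.0084906, P(box C | data) = 0.025472.
So P(yellow next | data) = Σ P(yellow next | H) P(H | data) = (1/9)(0.96604) + (5/6)(0.0084906) + (5/6)(0.025472) = 0.13564.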